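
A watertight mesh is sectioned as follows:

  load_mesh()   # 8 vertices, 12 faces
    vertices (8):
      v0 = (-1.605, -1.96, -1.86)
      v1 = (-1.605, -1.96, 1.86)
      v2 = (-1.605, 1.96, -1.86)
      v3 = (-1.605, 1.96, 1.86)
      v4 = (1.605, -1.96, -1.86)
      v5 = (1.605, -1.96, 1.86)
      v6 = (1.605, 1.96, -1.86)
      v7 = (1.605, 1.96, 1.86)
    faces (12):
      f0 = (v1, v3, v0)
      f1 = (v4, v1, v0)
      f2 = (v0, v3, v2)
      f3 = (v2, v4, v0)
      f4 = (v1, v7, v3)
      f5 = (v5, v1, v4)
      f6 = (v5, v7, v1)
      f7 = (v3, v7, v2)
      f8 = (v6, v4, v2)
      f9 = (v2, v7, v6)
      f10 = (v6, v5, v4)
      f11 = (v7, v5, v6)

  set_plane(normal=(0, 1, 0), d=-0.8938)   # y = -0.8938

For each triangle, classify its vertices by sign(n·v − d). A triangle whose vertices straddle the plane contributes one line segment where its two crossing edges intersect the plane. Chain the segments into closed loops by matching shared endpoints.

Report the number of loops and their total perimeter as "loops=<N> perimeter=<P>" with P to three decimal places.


loops=1 perimeter=13.860

Straddling triangles (8 of 12):
  (v1,v3,v0) [-+-] → (-1.605, -0.8938, 1.86)–(-1.605, -0.8938, -0.848198)  len=2.7082
  (v0,v3,v2) [-++] → (-1.605, -0.8938, -0.848198)–(-1.605, -0.8938, -1.86)  len=1.0118
  (v2,v4,v0) [+--] → (0.731913, -0.8938, -1.86)–(-1.605, -0.8938, -1.86)  len=2.3369
  (v1,v7,v3) [-++] → (-0.731913, -0.8938, 1.86)–(-1.605, -0.8938, 1.86)  len=0.8731
  (v5,v7,v1) [-+-] → (1.605, -0.8938, 1.86)–(-0.731913, -0.8938, 1.86)  len=2.3369
  (v6,v4,v2) [+-+] → (1.605, -0.8938, -1.86)–(0.731913, -0.8938, -1.86)  len=0.8731
  (v6,v5,v4) [+--] → (1.605, -0.8938, 0.848198)–(1.605, -0.8938, -1.86)  len=2.7082
  (v7,v5,v6) [+-+] → (1.605, -0.8938, 1.86)–(1.605, -0.8938, 0.848198)  len=1.0118

Chained into 1 loop(s):
  loop 1: 8 segments, perimeter = 13.8600
Total perimeter = 13.860


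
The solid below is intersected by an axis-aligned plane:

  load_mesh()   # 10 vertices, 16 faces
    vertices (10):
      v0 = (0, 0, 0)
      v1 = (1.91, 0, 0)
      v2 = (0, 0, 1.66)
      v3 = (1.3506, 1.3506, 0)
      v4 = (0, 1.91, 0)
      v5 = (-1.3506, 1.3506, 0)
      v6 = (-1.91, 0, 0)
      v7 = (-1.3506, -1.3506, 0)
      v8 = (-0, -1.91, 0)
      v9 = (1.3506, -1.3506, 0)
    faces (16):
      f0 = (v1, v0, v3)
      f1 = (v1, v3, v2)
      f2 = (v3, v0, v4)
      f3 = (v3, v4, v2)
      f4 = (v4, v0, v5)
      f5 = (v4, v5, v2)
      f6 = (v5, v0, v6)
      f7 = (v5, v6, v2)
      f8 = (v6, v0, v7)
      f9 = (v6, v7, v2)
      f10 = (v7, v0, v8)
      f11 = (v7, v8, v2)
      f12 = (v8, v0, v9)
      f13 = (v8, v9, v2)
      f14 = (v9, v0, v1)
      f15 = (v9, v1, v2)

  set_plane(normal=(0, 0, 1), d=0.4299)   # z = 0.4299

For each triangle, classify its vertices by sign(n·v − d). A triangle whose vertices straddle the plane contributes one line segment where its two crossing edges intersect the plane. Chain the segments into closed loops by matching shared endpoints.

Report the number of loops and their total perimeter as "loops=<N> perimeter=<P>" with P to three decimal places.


Straddling triangles (8 of 16):
  (v1,v3,v2) [--+] → (1.00083, 1.00083, 0.4299)–(1.41536, 0, 0.4299)  len=1.0833
  (v3,v4,v2) [--+] → (0, 1.41536, 0.4299)–(1.00083, 1.00083, 0.4299)  len=1.0833
  (v4,v5,v2) [--+] → (-1.00083, 1.00083, 0.4299)–(0, 1.41536, 0.4299)  len=1.0833
  (v5,v6,v2) [--+] → (-1.41536, 0, 0.4299)–(-1.00083, 1.00083, 0.4299)  len=1.0833
  (v6,v7,v2) [--+] → (-1.00083, -1.00083, 0.4299)–(-1.41536, 0, 0.4299)  len=1.0833
  (v7,v8,v2) [--+] → (0, -1.41536, 0.4299)–(-1.00083, -1.00083, 0.4299)  len=1.0833
  (v8,v9,v2) [--+] → (1.00083, -1.00083, 0.4299)–(0, -1.41536, 0.4299)  len=1.0833
  (v9,v1,v2) [--+] → (1.41536, 0, 0.4299)–(1.00083, -1.00083, 0.4299)  len=1.0833

Chained into 1 loop(s):
  loop 1: 8 segments, perimeter = 8.6662
Total perimeter = 8.666

loops=1 perimeter=8.666


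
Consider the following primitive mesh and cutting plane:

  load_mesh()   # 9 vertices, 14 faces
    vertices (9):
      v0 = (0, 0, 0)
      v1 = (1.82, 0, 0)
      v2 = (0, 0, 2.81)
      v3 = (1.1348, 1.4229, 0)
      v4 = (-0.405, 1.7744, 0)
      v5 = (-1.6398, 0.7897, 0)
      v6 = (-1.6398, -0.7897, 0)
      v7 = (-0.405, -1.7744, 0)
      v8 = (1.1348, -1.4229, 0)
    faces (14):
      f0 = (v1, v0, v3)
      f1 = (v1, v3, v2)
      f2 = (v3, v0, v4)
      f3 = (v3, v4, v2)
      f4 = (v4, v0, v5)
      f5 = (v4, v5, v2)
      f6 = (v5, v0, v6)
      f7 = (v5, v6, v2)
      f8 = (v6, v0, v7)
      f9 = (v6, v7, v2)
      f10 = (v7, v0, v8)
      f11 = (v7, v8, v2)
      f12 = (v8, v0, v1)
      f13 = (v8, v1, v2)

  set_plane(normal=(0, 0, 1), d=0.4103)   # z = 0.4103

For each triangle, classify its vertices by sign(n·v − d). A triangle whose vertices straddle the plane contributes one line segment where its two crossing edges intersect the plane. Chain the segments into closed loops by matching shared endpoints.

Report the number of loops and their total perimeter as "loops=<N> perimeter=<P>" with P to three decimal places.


loops=1 perimeter=9.441

Straddling triangles (7 of 14):
  (v1,v3,v2) [--+] → (0.969103, 1.21514, 0.4103)–(1.55425, 0, 0.4103)  len=1.3487
  (v3,v4,v2) [--+] → (-0.345864, 1.51531, 0.4103)–(0.969103, 1.21514, 0.4103)  len=1.3488
  (v4,v5,v2) [--+] → (-1.40037, 0.674393, 0.4103)–(-0.345864, 1.51531, 0.4103)  len=1.3487
  (v5,v6,v2) [--+] → (-1.40037, -0.674393, 0.4103)–(-1.40037, 0.674393, 0.4103)  len=1.3488
  (v6,v7,v2) [--+] → (-0.345864, -1.51531, 0.4103)–(-1.40037, -0.674393, 0.4103)  len=1.3487
  (v7,v8,v2) [--+] → (0.969103, -1.21514, 0.4103)–(-0.345864, -1.51531, 0.4103)  len=1.3488
  (v8,v1,v2) [--+] → (1.55425, 0, 0.4103)–(0.969103, -1.21514, 0.4103)  len=1.3487

Chained into 1 loop(s):
  loop 1: 7 segments, perimeter = 9.4412
Total perimeter = 9.441


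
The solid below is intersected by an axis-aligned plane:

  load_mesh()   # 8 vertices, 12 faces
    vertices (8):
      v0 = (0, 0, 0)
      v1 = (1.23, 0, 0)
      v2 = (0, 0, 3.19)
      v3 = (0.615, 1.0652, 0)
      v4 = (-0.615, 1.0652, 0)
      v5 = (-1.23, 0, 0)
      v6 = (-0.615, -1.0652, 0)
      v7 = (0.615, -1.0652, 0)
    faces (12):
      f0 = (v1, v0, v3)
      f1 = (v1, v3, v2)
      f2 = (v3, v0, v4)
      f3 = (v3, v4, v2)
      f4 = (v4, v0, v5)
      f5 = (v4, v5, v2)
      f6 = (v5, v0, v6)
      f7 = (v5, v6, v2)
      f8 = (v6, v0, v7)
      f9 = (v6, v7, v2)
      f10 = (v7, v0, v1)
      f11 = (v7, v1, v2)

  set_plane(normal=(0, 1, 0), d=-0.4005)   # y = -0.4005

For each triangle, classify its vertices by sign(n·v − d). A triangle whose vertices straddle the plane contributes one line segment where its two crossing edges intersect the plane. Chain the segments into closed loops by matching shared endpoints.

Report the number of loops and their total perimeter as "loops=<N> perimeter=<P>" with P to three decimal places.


loops=1 perimeter=6.727

Straddling triangles (6 of 12):
  (v5,v0,v6) [++-] → (-0.231231, -0.4005, 0)–(-0.998769, -0.4005, 0)  len=0.7675
  (v5,v6,v2) [+-+] → (-0.998769, -0.4005, 0)–(-0.231231, -0.4005, 1.99061)  len=2.1335
  (v6,v0,v7) [-+-] → (-0.231231, -0.4005, 0)–(0.231231, -0.4005, 0)  len=0.4625
  (v6,v7,v2) [--+] → (0.231231, -0.4005, 1.99061)–(-0.231231, -0.4005, 1.99061)  len=0.4625
  (v7,v0,v1) [-++] → (0.231231, -0.4005, 0)–(0.998769, -0.4005, 0)  len=0.7675
  (v7,v1,v2) [-++] → (0.998769, -0.4005, 0)–(0.231231, -0.4005, 1.99061)  len=2.1335

Chained into 1 loop(s):
  loop 1: 6 segments, perimeter = 6.7269
Total perimeter = 6.727


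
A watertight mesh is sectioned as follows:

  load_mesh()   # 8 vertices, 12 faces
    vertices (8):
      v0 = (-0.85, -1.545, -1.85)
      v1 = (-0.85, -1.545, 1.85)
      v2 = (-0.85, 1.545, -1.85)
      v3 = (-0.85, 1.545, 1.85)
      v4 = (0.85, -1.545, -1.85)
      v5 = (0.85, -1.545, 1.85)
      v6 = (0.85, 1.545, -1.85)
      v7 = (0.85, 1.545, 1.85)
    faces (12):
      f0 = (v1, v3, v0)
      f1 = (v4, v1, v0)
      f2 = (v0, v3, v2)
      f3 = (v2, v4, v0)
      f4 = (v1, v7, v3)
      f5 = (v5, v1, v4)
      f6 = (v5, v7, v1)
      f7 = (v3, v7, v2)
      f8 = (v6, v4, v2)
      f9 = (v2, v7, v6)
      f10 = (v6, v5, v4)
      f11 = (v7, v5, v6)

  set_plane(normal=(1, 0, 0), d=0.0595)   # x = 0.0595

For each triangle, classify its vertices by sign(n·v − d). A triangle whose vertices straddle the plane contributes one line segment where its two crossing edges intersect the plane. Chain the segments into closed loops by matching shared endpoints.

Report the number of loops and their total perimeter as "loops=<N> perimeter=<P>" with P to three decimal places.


Straddling triangles (8 of 12):
  (v4,v1,v0) [+--] → (0.0595, -1.545, -0.1295)–(0.0595, -1.545, -1.85)  len=1.7205
  (v2,v4,v0) [-+-] → (0.0595, -0.10815, -1.85)–(0.0595, -1.545, -1.85)  len=1.4368
  (v1,v7,v3) [-+-] → (0.0595, 0.10815, 1.85)–(0.0595, 1.545, 1.85)  len=1.4368
  (v5,v1,v4) [+-+] → (0.0595, -1.545, 1.85)–(0.0595, -1.545, -0.1295)  len=1.9795
  (v5,v7,v1) [++-] → (0.0595, 0.10815, 1.85)–(0.0595, -1.545, 1.85)  len=1.6531
  (v3,v7,v2) [-+-] → (0.0595, 1.545, 1.85)–(0.0595, 1.545, 0.1295)  len=1.7205
  (v6,v4,v2) [++-] → (0.0595, -0.10815, -1.85)–(0.0595, 1.545, -1.85)  len=1.6531
  (v2,v7,v6) [-++] → (0.0595, 1.545, 0.1295)–(0.0595, 1.545, -1.85)  len=1.9795

Chained into 1 loop(s):
  loop 1: 8 segments, perimeter = 13.5800
Total perimeter = 13.580

loops=1 perimeter=13.580


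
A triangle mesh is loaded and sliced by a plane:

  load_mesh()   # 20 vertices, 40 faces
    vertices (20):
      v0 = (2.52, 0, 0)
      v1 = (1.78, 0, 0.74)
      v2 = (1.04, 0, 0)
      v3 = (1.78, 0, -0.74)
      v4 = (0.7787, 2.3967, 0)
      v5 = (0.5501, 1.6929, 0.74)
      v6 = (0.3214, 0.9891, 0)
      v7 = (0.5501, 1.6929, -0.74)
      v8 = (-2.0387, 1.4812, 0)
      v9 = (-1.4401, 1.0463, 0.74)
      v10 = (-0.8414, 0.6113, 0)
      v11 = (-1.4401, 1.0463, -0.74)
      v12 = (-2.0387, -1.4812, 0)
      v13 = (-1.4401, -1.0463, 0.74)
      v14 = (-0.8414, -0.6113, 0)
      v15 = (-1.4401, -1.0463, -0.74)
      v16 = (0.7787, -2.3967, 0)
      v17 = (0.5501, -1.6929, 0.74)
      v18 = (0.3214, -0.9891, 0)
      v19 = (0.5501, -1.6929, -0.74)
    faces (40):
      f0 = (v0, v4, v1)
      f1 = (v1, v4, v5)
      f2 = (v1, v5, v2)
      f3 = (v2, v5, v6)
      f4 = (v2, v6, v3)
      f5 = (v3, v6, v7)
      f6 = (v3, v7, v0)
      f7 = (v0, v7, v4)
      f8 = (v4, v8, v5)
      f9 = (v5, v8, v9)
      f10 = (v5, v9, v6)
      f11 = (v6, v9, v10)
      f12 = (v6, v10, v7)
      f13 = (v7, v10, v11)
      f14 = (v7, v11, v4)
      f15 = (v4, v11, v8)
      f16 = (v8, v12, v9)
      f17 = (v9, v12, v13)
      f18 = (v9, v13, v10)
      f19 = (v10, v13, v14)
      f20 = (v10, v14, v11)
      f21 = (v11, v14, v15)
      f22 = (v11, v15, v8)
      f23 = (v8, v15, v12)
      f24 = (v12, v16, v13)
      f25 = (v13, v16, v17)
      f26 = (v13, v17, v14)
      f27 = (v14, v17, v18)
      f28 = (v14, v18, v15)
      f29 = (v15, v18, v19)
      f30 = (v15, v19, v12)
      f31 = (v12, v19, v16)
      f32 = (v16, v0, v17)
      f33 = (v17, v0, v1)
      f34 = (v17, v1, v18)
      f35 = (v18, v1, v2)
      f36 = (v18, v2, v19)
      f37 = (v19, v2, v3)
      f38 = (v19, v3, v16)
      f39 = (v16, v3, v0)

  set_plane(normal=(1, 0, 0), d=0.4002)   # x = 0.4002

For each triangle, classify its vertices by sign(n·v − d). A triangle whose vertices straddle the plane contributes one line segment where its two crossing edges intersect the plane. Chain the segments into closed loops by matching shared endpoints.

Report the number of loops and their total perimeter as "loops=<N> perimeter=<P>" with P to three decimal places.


loops=2 perimeter=8.168

Straddling triangles (20 of 40):
  (v2,v5,v6) [++-] → (0.4002, 1.2316, 0.254972)–(0.4002, 0.880638, 0)  len=0.4338
  (v2,v6,v3) [+-+] → (0.4002, 0.880638, 0)–(0.4002, 0.935664, -0.0399781)  len=0.0680
  (v3,v6,v7) [+-+] → (0.4002, 0.935664, -0.0399781)–(0.4002, 1.2316, -0.254972)  len=0.3658
  (v4,v8,v5) [+-+] → (0.4002, 2.27371, 0)–(0.4002, 1.68064, 0.697152)  len=0.9153
  (v5,v8,v9) [+--] → (0.4002, 1.68064, 0.697152)–(0.4002, 1.6442, 0.74)  len=0.0563
  (v5,v9,v6) [+--] → (0.4002, 1.6442, 0.74)–(0.4002, 1.2316, 0.254972)  len=0.6368
  (v6,v10,v7) [--+] → (0.4002, 1.57638, -0.660283)–(0.4002, 1.2316, -0.254972)  len=0.5321
  (v7,v10,v11) [+--] → (0.4002, 1.57638, -0.660283)–(0.4002, 1.6442, -0.74)  len=0.1047
  (v7,v11,v4) [+-+] → (0.4002, 1.6442, -0.74)–(0.4002, 2.16634, -0.126235)  len=0.8058
  (v4,v11,v8) [+--] → (0.4002, 2.16634, -0.126235)–(0.4002, 2.27371, 0)  len=0.1657
  (v12,v16,v13) [-+-] → (0.4002, -2.27371, 0)–(0.4002, -2.16634, 0.126235)  len=0.1657
  (v13,v16,v17) [-++] → (0.4002, -2.16634, 0.126235)–(0.4002, -1.6442, 0.74)  len=0.8058
  (v13,v17,v14) [-+-] → (0.4002, -1.6442, 0.74)–(0.4002, -1.57638, 0.660283)  len=0.1047
  (v14,v17,v18) [-+-] → (0.4002, -1.57638, 0.660283)–(0.4002, -1.2316, 0.254972)  len=0.5321
  (v15,v18,v19) [--+] → (0.4002, -1.2316, -0.254972)–(0.4002, -1.6442, -0.74)  len=0.6368
  (v15,v19,v12) [-+-] → (0.4002, -1.6442, -0.74)–(0.4002, -1.68064, -0.697152)  len=0.0563
  (v12,v19,v16) [-++] → (0.4002, -1.68064, -0.697152)–(0.4002, -2.27371, 0)  len=0.9153
  (v17,v1,v18) [++-] → (0.4002, -0.935664, 0.0399781)–(0.4002, -1.2316, 0.254972)  len=0.3658
  (v18,v1,v2) [-++] → (0.4002, -0.935664, 0.0399781)–(0.4002, -0.880638, 0)  len=0.0680
  (v18,v2,v19) [-++] → (0.4002, -0.880638, 0)–(0.4002, -1.2316, -0.254972)  len=0.4338

Chained into 2 loop(s):
  loop 1: 10 segments, perimeter = 4.0842
  loop 2: 10 segments, perimeter = 4.0842
Total perimeter = 8.168


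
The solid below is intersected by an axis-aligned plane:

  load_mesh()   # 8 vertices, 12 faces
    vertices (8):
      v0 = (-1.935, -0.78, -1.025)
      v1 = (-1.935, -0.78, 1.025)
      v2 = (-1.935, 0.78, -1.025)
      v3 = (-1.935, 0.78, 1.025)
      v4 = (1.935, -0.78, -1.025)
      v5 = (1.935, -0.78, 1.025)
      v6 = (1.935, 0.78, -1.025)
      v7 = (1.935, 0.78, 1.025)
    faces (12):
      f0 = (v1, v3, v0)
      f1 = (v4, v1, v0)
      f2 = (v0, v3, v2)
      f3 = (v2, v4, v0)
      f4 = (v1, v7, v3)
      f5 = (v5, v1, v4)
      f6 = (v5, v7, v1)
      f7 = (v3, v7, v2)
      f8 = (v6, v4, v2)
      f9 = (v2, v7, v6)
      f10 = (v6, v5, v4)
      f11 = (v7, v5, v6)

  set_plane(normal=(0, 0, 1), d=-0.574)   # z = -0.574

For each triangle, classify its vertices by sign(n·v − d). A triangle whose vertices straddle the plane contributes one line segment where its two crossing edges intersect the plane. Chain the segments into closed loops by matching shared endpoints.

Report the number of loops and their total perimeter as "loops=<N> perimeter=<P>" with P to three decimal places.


loops=1 perimeter=10.860

Straddling triangles (8 of 12):
  (v1,v3,v0) [++-] → (-1.935, -0.4368, -0.574)–(-1.935, -0.78, -0.574)  len=0.3432
  (v4,v1,v0) [-+-] → (1.0836, -0.78, -0.574)–(-1.935, -0.78, -0.574)  len=3.0186
  (v0,v3,v2) [-+-] → (-1.935, -0.4368, -0.574)–(-1.935, 0.78, -0.574)  len=1.2168
  (v5,v1,v4) [++-] → (1.0836, -0.78, -0.574)–(1.935, -0.78, -0.574)  len=0.8514
  (v3,v7,v2) [++-] → (-1.0836, 0.78, -0.574)–(-1.935, 0.78, -0.574)  len=0.8514
  (v2,v7,v6) [-+-] → (-1.0836, 0.78, -0.574)–(1.935, 0.78, -0.574)  len=3.0186
  (v6,v5,v4) [-+-] → (1.935, 0.4368, -0.574)–(1.935, -0.78, -0.574)  len=1.2168
  (v7,v5,v6) [++-] → (1.935, 0.4368, -0.574)–(1.935, 0.78, -0.574)  len=0.3432

Chained into 1 loop(s):
  loop 1: 8 segments, perimeter = 10.8600
Total perimeter = 10.860


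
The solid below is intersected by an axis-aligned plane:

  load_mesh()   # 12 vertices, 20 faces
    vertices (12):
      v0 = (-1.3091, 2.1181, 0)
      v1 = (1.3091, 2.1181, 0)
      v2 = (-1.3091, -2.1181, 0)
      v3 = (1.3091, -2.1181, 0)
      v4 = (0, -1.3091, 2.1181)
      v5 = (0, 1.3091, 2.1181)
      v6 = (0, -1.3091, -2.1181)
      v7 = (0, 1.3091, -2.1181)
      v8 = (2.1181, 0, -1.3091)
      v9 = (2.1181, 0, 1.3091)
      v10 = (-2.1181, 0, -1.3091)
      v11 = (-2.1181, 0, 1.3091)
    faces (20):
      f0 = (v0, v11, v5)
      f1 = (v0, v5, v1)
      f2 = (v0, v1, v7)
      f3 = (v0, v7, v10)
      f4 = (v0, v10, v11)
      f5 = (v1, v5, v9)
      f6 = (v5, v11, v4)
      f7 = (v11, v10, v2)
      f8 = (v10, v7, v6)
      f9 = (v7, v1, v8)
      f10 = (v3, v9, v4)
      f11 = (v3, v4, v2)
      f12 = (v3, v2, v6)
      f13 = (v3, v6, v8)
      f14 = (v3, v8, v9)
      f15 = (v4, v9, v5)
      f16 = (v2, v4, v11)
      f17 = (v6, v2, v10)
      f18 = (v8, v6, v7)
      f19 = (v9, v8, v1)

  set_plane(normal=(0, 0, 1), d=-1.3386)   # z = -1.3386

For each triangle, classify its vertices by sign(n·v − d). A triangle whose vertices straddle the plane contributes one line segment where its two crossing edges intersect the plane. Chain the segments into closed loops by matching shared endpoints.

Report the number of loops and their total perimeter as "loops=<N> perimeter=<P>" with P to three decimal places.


Straddling triangles (8 of 20):
  (v0,v1,v7) [++-] → (0.481773, 1.60683, -1.3386)–(-0.481773, 1.60683, -1.3386)  len=0.9635
  (v0,v7,v10) [+-+] → (-0.481773, 1.60683, -1.3386)–(-2.04086, 0.047736, -1.3386)  len=2.2049
  (v10,v7,v6) [+--] → (-2.04086, 0.047736, -1.3386)–(-2.04086, -0.047736, -1.3386)  len=0.0955
  (v7,v1,v8) [-++] → (0.481773, 1.60683, -1.3386)–(2.04086, 0.047736, -1.3386)  len=2.2049
  (v3,v2,v6) [++-] → (-0.481773, -1.60683, -1.3386)–(0.481773, -1.60683, -1.3386)  len=0.9635
  (v3,v6,v8) [+-+] → (0.481773, -1.60683, -1.3386)–(2.04086, -0.047736, -1.3386)  len=2.2049
  (v6,v2,v10) [-++] → (-0.481773, -1.60683, -1.3386)–(-2.04086, -0.047736, -1.3386)  len=2.2049
  (v8,v6,v7) [+--] → (2.04086, -0.047736, -1.3386)–(2.04086, 0.047736, -1.3386)  len=0.0955

Chained into 1 loop(s):
  loop 1: 8 segments, perimeter = 10.9376
Total perimeter = 10.938

loops=1 perimeter=10.938


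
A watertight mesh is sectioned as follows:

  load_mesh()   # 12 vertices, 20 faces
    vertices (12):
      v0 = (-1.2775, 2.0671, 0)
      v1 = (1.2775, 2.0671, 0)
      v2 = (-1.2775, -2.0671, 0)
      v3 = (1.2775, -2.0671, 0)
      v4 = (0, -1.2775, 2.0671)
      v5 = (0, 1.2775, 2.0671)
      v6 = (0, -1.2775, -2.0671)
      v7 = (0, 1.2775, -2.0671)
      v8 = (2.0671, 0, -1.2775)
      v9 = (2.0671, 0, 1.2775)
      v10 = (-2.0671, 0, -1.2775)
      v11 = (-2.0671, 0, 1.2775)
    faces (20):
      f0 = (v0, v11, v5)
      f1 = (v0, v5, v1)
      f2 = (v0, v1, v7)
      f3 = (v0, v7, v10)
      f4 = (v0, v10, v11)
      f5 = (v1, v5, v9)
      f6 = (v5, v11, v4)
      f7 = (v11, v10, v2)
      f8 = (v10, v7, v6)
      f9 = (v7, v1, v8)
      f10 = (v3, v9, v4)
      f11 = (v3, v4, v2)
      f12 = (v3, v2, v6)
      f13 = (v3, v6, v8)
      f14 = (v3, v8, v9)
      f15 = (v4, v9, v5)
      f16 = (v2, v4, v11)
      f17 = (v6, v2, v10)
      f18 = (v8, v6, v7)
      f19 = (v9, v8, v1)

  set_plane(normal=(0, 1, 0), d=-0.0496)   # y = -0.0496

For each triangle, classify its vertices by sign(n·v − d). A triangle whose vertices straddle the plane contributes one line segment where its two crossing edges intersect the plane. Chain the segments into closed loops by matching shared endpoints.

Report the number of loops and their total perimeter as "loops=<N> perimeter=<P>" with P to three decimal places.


loops=1 perimeter=13.842

Straddling triangles (10 of 20):
  (v5,v11,v4) [++-] → (-1.98684, -0.0496, 1.30816)–(0, -0.0496, 2.0671)  len=2.1269
  (v11,v10,v2) [++-] → (-2.04815, -0.0496, -1.24685)–(-2.04815, -0.0496, 1.24685)  len=2.4937
  (v10,v7,v6) [++-] → (0, -0.0496, -2.0671)–(-1.98684, -0.0496, -1.30816)  len=2.1269
  (v3,v9,v4) [-+-] → (2.04815, -0.0496, 1.24685)–(1.98684, -0.0496, 1.30816)  len=0.0867
  (v3,v6,v8) [--+] → (1.98684, -0.0496, -1.30816)–(2.04815, -0.0496, -1.24685)  len=0.0867
  (v3,v8,v9) [-++] → (2.04815, -0.0496, -1.24685)–(2.04815, -0.0496, 1.24685)  len=2.4937
  (v4,v9,v5) [-++] → (1.98684, -0.0496, 1.30816)–(0, -0.0496, 2.0671)  len=2.1269
  (v2,v4,v11) [--+] → (-1.98684, -0.0496, 1.30816)–(-2.04815, -0.0496, 1.24685)  len=0.0867
  (v6,v2,v10) [--+] → (-2.04815, -0.0496, -1.24685)–(-1.98684, -0.0496, -1.30816)  len=0.0867
  (v8,v6,v7) [+-+] → (1.98684, -0.0496, -1.30816)–(0, -0.0496, -2.0671)  len=2.1269

Chained into 1 loop(s):
  loop 1: 10 segments, perimeter = 13.8417
Total perimeter = 13.842


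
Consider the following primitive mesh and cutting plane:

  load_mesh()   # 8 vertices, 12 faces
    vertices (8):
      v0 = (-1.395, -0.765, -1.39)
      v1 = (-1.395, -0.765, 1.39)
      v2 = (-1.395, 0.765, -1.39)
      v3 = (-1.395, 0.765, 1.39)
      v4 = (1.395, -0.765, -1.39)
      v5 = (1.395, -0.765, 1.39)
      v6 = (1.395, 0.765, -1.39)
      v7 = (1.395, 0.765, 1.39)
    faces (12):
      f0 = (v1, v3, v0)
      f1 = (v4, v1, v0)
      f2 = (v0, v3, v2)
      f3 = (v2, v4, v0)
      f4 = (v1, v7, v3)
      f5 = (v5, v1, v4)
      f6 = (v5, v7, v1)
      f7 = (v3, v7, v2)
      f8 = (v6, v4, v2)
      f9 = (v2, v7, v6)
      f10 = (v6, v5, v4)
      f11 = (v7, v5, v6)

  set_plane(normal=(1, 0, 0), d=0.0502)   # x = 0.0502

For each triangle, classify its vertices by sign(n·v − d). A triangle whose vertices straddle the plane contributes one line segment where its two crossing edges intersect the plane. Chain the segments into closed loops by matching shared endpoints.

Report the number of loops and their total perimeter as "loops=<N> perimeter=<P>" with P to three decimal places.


loops=1 perimeter=8.620

Straddling triangles (8 of 12):
  (v4,v1,v0) [+--] → (0.0502, -0.765, -0.0500201)–(0.0502, -0.765, -1.39)  len=1.3400
  (v2,v4,v0) [-+-] → (0.0502, -0.027529, -1.39)–(0.0502, -0.765, -1.39)  len=0.7375
  (v1,v7,v3) [-+-] → (0.0502, 0.027529, 1.39)–(0.0502, 0.765, 1.39)  len=0.7375
  (v5,v1,v4) [+-+] → (0.0502, -0.765, 1.39)–(0.0502, -0.765, -0.0500201)  len=1.4400
  (v5,v7,v1) [++-] → (0.0502, 0.027529, 1.39)–(0.0502, -0.765, 1.39)  len=0.7925
  (v3,v7,v2) [-+-] → (0.0502, 0.765, 1.39)–(0.0502, 0.765, 0.0500201)  len=1.3400
  (v6,v4,v2) [++-] → (0.0502, -0.027529, -1.39)–(0.0502, 0.765, -1.39)  len=0.7925
  (v2,v7,v6) [-++] → (0.0502, 0.765, 0.0500201)–(0.0502, 0.765, -1.39)  len=1.4400

Chained into 1 loop(s):
  loop 1: 8 segments, perimeter = 8.6200
Total perimeter = 8.620


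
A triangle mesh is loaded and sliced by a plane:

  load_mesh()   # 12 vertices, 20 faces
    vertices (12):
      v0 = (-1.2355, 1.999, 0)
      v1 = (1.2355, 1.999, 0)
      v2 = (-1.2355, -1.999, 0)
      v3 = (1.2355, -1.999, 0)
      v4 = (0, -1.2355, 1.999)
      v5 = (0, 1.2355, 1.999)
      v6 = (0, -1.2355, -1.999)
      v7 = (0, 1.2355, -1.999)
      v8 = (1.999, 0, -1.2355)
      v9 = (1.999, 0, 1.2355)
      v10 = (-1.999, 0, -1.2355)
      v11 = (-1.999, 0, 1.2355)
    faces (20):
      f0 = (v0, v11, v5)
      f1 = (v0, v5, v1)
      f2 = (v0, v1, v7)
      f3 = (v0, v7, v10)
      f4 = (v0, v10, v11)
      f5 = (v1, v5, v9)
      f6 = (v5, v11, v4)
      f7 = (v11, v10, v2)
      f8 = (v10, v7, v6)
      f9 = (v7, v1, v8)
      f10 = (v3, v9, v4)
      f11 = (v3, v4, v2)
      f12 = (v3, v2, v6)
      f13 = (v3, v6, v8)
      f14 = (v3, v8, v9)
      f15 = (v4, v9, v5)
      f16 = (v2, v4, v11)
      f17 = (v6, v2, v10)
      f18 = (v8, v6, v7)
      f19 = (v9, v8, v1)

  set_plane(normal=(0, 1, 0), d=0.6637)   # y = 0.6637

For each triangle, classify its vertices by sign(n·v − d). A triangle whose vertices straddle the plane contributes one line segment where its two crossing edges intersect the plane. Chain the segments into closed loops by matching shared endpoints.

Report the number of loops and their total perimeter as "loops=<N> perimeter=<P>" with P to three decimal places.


Straddling triangles (10 of 20):
  (v0,v11,v5) [+-+] → (-1.74551, 0.6637, 0.825294)–(-0.925154, 0.6637, 1.64565)  len=1.1602
  (v0,v7,v10) [++-] → (-0.925154, 0.6637, -1.64565)–(-1.74551, 0.6637, -0.825294)  len=1.1602
  (v0,v10,v11) [+--] → (-1.74551, 0.6637, -0.825294)–(-1.74551, 0.6637, 0.825294)  len=1.6506
  (v1,v5,v9) [++-] → (0.925154, 0.6637, 1.64565)–(1.74551, 0.6637, 0.825294)  len=1.1602
  (v5,v11,v4) [+--] → (-0.925154, 0.6637, 1.64565)–(0, 0.6637, 1.999)  len=0.9903
  (v10,v7,v6) [-+-] → (-0.925154, 0.6637, -1.64565)–(0, 0.6637, -1.999)  len=0.9903
  (v7,v1,v8) [++-] → (1.74551, 0.6637, -0.825294)–(0.925154, 0.6637, -1.64565)  len=1.1602
  (v4,v9,v5) [--+] → (0.925154, 0.6637, 1.64565)–(0, 0.6637, 1.999)  len=0.9903
  (v8,v6,v7) [--+] → (0, 0.6637, -1.999)–(0.925154, 0.6637, -1.64565)  len=0.9903
  (v9,v8,v1) [--+] → (1.74551, 0.6637, -0.825294)–(1.74551, 0.6637, 0.825294)  len=1.6506

Chained into 1 loop(s):
  loop 1: 10 segments, perimeter = 11.9031
Total perimeter = 11.903

loops=1 perimeter=11.903


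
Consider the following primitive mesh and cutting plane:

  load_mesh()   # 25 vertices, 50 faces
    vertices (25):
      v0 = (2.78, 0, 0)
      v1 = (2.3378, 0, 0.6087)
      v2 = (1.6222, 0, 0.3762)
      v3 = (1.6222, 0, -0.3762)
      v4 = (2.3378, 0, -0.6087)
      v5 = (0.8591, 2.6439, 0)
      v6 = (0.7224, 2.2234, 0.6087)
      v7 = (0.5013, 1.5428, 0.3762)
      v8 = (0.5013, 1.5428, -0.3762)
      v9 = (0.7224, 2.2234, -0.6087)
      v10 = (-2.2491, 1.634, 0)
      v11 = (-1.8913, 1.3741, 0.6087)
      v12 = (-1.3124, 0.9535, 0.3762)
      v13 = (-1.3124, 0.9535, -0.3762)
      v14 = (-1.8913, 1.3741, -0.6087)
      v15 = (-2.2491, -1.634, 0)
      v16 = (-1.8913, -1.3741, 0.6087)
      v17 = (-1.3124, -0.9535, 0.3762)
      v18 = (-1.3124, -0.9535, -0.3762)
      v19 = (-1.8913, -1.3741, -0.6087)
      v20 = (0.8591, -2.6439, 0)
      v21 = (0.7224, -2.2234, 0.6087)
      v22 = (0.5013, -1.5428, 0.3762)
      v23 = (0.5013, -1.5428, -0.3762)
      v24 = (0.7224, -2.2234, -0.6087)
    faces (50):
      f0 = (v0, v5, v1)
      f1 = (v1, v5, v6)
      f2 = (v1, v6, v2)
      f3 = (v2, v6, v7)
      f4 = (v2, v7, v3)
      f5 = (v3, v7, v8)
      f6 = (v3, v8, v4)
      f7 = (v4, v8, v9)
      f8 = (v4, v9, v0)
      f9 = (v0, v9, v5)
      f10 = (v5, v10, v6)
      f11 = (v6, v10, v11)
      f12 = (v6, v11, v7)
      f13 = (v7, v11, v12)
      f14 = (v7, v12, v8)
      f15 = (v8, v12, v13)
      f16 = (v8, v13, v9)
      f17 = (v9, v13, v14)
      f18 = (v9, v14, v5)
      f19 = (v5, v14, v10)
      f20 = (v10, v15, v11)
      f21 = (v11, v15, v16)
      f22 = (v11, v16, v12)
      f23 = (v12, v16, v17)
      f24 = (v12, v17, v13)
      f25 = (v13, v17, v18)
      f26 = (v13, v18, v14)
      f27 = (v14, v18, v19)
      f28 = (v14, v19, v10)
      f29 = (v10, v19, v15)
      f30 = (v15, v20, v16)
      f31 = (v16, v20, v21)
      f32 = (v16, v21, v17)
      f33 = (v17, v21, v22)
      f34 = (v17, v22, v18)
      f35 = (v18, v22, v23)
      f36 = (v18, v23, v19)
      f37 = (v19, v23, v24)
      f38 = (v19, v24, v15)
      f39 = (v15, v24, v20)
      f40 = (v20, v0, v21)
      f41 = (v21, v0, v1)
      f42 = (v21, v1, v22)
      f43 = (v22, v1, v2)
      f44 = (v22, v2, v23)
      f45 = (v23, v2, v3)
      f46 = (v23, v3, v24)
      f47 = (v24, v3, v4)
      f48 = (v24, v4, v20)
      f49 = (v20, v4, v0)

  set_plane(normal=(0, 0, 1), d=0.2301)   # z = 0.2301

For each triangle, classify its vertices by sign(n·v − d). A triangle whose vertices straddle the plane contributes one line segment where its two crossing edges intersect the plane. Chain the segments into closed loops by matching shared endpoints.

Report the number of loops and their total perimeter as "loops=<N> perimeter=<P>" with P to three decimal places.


loops=2 perimeter=24.893

Straddling triangles (20 of 50):
  (v0,v5,v1) [--+] → (1.41808, 1.64446, 0.2301)–(2.61284, 0, 0.2301)  len=2.0327
  (v1,v5,v6) [+-+] → (1.41808, 1.64446, 0.2301)–(0.807425, 2.48494, 0.2301)  len=1.0389
  (v2,v7,v3) [++-] → (0.718955, 1.24322, 0.2301)–(1.6222, 0, 0.2301)  len=1.5367
  (v3,v7,v8) [-+-] → (0.718955, 1.24322, 0.2301)–(0.5013, 1.5428, 0.2301)  len=0.3703
  (v5,v10,v6) [--+] → (-1.12582, 1.8568, 0.2301)–(0.807425, 2.48494, 0.2301)  len=2.0327
  (v6,v10,v11) [+-+] → (-1.12582, 1.8568, 0.2301)–(-2.11384, 1.53575, 0.2301)  len=1.0389
  (v7,v12,v8) [++-] → (-0.960218, 1.06793, 0.2301)–(0.5013, 1.5428, 0.2301)  len=1.5367
  (v8,v12,v13) [-+-] → (-0.960218, 1.06793, 0.2301)–(-1.3124, 0.9535, 0.2301)  len=0.3703
  (v10,v15,v11) [--+] → (-2.11384, -0.496882, 0.2301)–(-2.11384, 1.53575, 0.2301)  len=2.0326
  (v11,v15,v16) [+-+] → (-2.11384, -0.496882, 0.2301)–(-2.11384, -1.53575, 0.2301)  len=1.0389
  (v12,v17,v13) [++-] → (-1.3124, -0.583201, 0.2301)–(-1.3124, 0.9535, 0.2301)  len=1.5367
  (v13,v17,v18) [-+-] → (-1.3124, -0.583201, 0.2301)–(-1.3124, -0.9535, 0.2301)  len=0.3703
  (v15,v20,v16) [--+] → (-0.180603, -2.16389, 0.2301)–(-2.11384, -1.53575, 0.2301)  len=2.0327
  (v16,v20,v21) [+-+] → (-0.180603, -2.16389, 0.2301)–(0.807425, -2.48494, 0.2301)  len=1.0389
  (v17,v22,v18) [++-] → (0.149118, -1.42837, 0.2301)–(-1.3124, -0.9535, 0.2301)  len=1.5367
  (v18,v22,v23) [-+-] → (0.149118, -1.42837, 0.2301)–(0.5013, -1.5428, 0.2301)  len=0.3703
  (v20,v0,v21) [--+] → (2.00219, -0.840487, 0.2301)–(0.807425, -2.48494, 0.2301)  len=2.0327
  (v21,v0,v1) [+-+] → (2.00219, -0.840487, 0.2301)–(2.61284, 0, 0.2301)  len=1.0389
  (v22,v2,v23) [++-] → (1.40455, -0.299579, 0.2301)–(0.5013, -1.5428, 0.2301)  len=1.5367
  (v23,v2,v3) [-+-] → (1.40455, -0.299579, 0.2301)–(1.6222, 0, 0.2301)  len=0.3703

Chained into 2 loop(s):
  loop 1: 10 segments, perimeter = 15.3578
  loop 2: 10 segments, perimeter = 9.5351
Total perimeter = 24.893


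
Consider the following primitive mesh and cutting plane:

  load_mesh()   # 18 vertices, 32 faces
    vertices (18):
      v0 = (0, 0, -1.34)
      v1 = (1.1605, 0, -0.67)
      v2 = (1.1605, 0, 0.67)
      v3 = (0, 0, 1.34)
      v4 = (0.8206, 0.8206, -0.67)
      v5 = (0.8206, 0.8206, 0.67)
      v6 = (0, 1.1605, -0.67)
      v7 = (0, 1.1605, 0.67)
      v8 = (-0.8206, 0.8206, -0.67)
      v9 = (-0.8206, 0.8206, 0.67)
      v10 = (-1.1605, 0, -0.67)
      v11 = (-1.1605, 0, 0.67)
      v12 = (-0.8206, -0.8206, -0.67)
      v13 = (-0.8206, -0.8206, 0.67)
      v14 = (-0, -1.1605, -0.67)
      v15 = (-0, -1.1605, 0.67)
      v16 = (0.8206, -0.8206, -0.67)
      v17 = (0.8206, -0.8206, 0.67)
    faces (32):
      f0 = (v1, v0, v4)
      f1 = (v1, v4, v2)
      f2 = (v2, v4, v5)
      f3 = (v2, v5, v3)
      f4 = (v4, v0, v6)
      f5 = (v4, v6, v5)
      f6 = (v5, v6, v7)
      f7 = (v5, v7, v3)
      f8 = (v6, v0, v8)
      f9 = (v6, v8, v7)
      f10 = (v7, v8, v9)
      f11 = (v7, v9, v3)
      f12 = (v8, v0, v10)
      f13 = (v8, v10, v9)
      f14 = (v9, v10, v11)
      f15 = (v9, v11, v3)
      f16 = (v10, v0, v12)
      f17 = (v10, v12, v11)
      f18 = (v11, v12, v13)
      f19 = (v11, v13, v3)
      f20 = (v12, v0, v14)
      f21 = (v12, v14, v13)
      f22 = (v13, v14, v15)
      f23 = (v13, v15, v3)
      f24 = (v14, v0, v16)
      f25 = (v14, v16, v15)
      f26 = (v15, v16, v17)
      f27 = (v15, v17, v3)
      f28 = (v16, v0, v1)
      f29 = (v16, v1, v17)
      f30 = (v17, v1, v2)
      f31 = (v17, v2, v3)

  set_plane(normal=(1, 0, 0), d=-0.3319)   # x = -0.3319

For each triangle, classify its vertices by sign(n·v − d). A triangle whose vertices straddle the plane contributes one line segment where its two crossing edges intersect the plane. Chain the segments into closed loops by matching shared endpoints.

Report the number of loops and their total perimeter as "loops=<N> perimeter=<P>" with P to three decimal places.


loops=1 perimeter=7.237

Straddling triangles (12 of 32):
  (v6,v0,v8) [++-] → (-0.3319, 0.3319, -1.06901)–(-0.3319, 1.02302, -0.67)  len=0.7980
  (v6,v8,v7) [+-+] → (-0.3319, 1.02302, -0.67)–(-0.3319, 1.02302, 0.128023)  len=0.7980
  (v7,v8,v9) [+--] → (-0.3319, 1.02302, 0.128023)–(-0.3319, 1.02302, 0.67)  len=0.5420
  (v7,v9,v3) [+-+] → (-0.3319, 1.02302, 0.67)–(-0.3319, 0.3319, 1.06901)  len=0.7980
  (v8,v0,v10) [-+-] → (-0.3319, 0.3319, -1.06901)–(-0.3319, 0, -1.14838)  len=0.3413
  (v9,v11,v3) [--+] → (-0.3319, 0, 1.14838)–(-0.3319, 0.3319, 1.06901)  len=0.3413
  (v10,v0,v12) [-+-] → (-0.3319, 0, -1.14838)–(-0.3319, -0.3319, -1.06901)  len=0.3413
  (v11,v13,v3) [--+] → (-0.3319, -0.3319, 1.06901)–(-0.3319, 0, 1.14838)  len=0.3413
  (v12,v0,v14) [-++] → (-0.3319, -0.3319, -1.06901)–(-0.3319, -1.02302, -0.67)  len=0.7980
  (v12,v14,v13) [-+-] → (-0.3319, -1.02302, -0.67)–(-0.3319, -1.02302, -0.128023)  len=0.5420
  (v13,v14,v15) [-++] → (-0.3319, -1.02302, -0.128023)–(-0.3319, -1.02302, 0.67)  len=0.7980
  (v13,v15,v3) [-++] → (-0.3319, -1.02302, 0.67)–(-0.3319, -0.3319, 1.06901)  len=0.7980

Chained into 1 loop(s):
  loop 1: 12 segments, perimeter = 7.2372
Total perimeter = 7.237


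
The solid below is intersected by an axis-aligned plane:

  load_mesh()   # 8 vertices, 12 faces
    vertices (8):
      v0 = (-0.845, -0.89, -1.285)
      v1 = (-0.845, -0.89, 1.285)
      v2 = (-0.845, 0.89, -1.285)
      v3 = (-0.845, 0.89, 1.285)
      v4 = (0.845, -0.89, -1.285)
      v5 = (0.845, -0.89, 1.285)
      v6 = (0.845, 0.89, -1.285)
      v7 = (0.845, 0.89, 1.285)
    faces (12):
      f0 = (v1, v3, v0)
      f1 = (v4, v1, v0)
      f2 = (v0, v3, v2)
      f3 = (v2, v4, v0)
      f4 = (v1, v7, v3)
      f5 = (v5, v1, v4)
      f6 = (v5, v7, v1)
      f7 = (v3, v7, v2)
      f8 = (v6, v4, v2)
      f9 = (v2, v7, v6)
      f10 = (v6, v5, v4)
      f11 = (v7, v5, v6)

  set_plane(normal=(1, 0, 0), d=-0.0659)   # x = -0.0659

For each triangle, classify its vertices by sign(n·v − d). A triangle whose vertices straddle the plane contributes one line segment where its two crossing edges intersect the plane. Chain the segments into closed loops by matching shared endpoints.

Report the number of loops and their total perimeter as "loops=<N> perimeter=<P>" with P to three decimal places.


loops=1 perimeter=8.700

Straddling triangles (8 of 12):
  (v4,v1,v0) [+--] → (-0.0659, -0.89, 0.100215)–(-0.0659, -0.89, -1.285)  len=1.3852
  (v2,v4,v0) [-+-] → (-0.0659, 0.0694095, -1.285)–(-0.0659, -0.89, -1.285)  len=0.9594
  (v1,v7,v3) [-+-] → (-0.0659, -0.0694095, 1.285)–(-0.0659, 0.89, 1.285)  len=0.9594
  (v5,v1,v4) [+-+] → (-0.0659, -0.89, 1.285)–(-0.0659, -0.89, 0.100215)  len=1.1848
  (v5,v7,v1) [++-] → (-0.0659, -0.0694095, 1.285)–(-0.0659, -0.89, 1.285)  len=0.8206
  (v3,v7,v2) [-+-] → (-0.0659, 0.89, 1.285)–(-0.0659, 0.89, -0.100215)  len=1.3852
  (v6,v4,v2) [++-] → (-0.0659, 0.0694095, -1.285)–(-0.0659, 0.89, -1.285)  len=0.8206
  (v2,v7,v6) [-++] → (-0.0659, 0.89, -0.100215)–(-0.0659, 0.89, -1.285)  len=1.1848

Chained into 1 loop(s):
  loop 1: 8 segments, perimeter = 8.7000
Total perimeter = 8.700


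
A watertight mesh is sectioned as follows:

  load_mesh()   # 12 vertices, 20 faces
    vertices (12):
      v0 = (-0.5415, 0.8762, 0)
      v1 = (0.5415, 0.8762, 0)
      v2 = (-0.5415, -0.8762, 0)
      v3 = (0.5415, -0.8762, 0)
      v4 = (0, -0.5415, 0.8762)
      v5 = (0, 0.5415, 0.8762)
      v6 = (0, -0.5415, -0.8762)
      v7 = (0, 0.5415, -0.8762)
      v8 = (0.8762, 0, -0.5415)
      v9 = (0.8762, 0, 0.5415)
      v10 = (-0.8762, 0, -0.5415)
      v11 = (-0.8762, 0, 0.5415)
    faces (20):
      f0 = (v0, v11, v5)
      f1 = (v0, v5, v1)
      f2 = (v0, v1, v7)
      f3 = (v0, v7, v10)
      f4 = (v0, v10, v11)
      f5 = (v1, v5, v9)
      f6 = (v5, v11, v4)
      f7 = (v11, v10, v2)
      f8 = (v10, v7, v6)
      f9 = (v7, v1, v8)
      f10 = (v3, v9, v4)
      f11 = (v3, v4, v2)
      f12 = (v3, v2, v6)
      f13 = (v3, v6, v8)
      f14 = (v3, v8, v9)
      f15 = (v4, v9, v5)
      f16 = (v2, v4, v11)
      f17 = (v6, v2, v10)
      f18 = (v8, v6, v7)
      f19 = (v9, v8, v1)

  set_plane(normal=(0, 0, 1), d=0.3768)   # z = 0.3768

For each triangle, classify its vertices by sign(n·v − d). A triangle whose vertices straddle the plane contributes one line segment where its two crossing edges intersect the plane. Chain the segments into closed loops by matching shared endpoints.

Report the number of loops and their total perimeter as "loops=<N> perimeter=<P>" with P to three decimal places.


Straddling triangles (10 of 20):
  (v0,v11,v5) [-++] → (-0.774399, 0.266501, 0.3768)–(-0.308634, 0.732266, 0.3768)  len=0.6587
  (v0,v5,v1) [-+-] → (-0.308634, 0.732266, 0.3768)–(0.308634, 0.732266, 0.3768)  len=0.6173
  (v0,v10,v11) [--+] → (-0.8762, 0, 0.3768)–(-0.774399, 0.266501, 0.3768)  len=0.2853
  (v1,v5,v9) [-++] → (0.308634, 0.732266, 0.3768)–(0.774399, 0.266501, 0.3768)  len=0.6587
  (v11,v10,v2) [+--] → (-0.8762, 0, 0.3768)–(-0.774399, -0.266501, 0.3768)  len=0.2853
  (v3,v9,v4) [-++] → (0.774399, -0.266501, 0.3768)–(0.308634, -0.732266, 0.3768)  len=0.6587
  (v3,v4,v2) [-+-] → (0.308634, -0.732266, 0.3768)–(-0.308634, -0.732266, 0.3768)  len=0.6173
  (v3,v8,v9) [--+] → (0.8762, 0, 0.3768)–(0.774399, -0.266501, 0.3768)  len=0.2853
  (v2,v4,v11) [-++] → (-0.308634, -0.732266, 0.3768)–(-0.774399, -0.266501, 0.3768)  len=0.6587
  (v9,v8,v1) [+--] → (0.8762, 0, 0.3768)–(0.774399, 0.266501, 0.3768)  len=0.2853

Chained into 1 loop(s):
  loop 1: 10 segments, perimeter = 5.0104
Total perimeter = 5.010

loops=1 perimeter=5.010


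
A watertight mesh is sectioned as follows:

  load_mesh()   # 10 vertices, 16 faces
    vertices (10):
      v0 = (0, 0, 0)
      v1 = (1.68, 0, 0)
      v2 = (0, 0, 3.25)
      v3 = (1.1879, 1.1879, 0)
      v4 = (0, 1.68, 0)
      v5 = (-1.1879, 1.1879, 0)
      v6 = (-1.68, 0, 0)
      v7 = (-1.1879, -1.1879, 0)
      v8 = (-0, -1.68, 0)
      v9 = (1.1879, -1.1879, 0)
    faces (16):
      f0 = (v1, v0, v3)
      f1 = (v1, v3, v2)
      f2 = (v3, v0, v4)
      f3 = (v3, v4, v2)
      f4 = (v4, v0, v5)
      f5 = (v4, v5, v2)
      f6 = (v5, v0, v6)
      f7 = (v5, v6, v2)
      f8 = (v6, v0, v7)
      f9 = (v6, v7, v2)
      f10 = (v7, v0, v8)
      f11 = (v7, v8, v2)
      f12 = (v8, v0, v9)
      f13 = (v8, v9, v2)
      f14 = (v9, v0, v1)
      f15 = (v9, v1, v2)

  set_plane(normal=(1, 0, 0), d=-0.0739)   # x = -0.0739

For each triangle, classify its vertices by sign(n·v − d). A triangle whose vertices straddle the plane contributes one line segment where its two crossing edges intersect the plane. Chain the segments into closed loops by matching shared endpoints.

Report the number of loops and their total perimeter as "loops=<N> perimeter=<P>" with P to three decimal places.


loops=1 perimeter=10.350

Straddling triangles (8 of 16):
  (v4,v0,v5) [++-] → (-0.0739, 0.0739, 0)–(-0.0739, 1.64939, 0)  len=1.5755
  (v4,v5,v2) [+-+] → (-0.0739, 1.64939, 0)–(-0.0739, 0.0739, 3.04782)  len=3.4309
  (v5,v0,v6) [-+-] → (-0.0739, 0.0739, 0)–(-0.0739, 0, 0)  len=0.0739
  (v5,v6,v2) [--+] → (-0.0739, 0, 3.10704)–(-0.0739, 0.0739, 3.04782)  len=0.0947
  (v6,v0,v7) [-+-] → (-0.0739, 0, 0)–(-0.0739, -0.0739, 0)  len=0.0739
  (v6,v7,v2) [--+] → (-0.0739, -0.0739, 3.04782)–(-0.0739, 0, 3.10704)  len=0.0947
  (v7,v0,v8) [-++] → (-0.0739, -0.0739, 0)–(-0.0739, -1.64939, 0)  len=1.5755
  (v7,v8,v2) [-++] → (-0.0739, -1.64939, 0)–(-0.0739, -0.0739, 3.04782)  len=3.4309

Chained into 1 loop(s):
  loop 1: 8 segments, perimeter = 10.3501
Total perimeter = 10.350


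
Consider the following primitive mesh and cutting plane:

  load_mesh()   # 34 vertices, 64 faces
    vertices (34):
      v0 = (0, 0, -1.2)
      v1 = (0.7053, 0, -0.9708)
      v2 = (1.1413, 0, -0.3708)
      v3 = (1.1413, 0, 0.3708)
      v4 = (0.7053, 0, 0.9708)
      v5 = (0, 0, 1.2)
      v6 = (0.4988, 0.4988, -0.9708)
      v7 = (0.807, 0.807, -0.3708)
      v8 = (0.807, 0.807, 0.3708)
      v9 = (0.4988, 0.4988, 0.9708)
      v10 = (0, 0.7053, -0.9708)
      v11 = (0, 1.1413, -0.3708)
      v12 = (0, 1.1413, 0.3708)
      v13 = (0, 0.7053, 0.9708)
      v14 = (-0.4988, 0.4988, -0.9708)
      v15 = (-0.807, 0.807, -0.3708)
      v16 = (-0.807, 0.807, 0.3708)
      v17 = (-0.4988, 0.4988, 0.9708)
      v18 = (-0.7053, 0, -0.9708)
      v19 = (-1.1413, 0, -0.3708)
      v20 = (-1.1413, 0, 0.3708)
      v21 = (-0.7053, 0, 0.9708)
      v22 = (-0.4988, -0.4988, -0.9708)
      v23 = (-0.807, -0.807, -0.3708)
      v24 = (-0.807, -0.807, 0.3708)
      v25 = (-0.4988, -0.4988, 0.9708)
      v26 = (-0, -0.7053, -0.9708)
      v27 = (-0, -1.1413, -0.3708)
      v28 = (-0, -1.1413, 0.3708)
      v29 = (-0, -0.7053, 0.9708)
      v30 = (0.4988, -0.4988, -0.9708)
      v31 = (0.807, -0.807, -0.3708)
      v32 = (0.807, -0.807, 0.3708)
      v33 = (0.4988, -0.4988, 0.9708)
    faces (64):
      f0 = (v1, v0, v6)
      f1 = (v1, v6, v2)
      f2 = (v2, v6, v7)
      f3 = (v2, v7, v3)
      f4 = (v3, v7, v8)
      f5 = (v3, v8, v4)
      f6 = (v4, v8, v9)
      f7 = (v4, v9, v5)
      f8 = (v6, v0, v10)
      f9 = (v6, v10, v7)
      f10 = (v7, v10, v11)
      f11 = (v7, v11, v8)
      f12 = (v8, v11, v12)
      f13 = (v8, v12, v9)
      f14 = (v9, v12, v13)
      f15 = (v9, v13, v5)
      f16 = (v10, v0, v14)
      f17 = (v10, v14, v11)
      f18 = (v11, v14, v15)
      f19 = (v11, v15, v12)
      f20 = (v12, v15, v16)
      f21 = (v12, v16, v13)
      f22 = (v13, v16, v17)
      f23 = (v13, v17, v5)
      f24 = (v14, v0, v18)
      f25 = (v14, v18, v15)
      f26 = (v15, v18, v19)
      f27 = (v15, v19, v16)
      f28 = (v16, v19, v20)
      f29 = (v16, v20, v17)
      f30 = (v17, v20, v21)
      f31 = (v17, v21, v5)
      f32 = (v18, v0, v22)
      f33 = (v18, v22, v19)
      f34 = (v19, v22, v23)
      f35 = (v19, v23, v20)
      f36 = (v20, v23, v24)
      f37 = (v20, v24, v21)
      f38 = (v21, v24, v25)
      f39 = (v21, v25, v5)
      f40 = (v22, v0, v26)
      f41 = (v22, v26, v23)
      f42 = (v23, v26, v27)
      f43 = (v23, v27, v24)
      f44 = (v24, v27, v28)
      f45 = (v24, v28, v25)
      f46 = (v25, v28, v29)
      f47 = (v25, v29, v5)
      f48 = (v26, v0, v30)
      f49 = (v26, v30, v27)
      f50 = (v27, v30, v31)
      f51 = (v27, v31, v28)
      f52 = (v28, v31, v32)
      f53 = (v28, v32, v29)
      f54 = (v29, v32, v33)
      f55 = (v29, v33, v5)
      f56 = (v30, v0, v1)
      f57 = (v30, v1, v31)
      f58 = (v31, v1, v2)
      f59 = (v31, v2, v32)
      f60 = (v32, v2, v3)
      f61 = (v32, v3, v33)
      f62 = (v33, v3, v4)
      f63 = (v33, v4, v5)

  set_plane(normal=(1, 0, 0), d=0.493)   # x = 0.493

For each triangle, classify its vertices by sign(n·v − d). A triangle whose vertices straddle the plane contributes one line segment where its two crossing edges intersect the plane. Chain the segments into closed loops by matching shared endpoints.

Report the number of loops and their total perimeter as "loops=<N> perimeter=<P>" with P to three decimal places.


loops=1 perimeter=6.474

Straddling triangles (20 of 64):
  (v1,v0,v6) [+-+] → (0.493, 0, -1.03979)–(0.493, 0.493, -0.973465)  len=0.4974
  (v4,v9,v5) [++-] → (0.493, 0.493, 0.973465)–(0.493, 0, 1.03979)  len=0.4974
  (v6,v0,v10) [+--] → (0.493, 0.493, -0.973465)–(0.493, 0.501201, -0.9708)  len=0.0086
  (v6,v10,v7) [+-+] → (0.493, 0.501201, -0.9708)–(0.493, 0.767429, -0.604257)  len=0.4530
  (v7,v10,v11) [+--] → (0.493, 0.767429, -0.604257)–(0.493, 0.937075, -0.3708)  len=0.2886
  (v7,v11,v8) [+-+] → (0.493, 0.937075, -0.3708)–(0.493, 0.937075, 0.0822468)  len=0.4530
  (v8,v11,v12) [+--] → (0.493, 0.937075, 0.0822468)–(0.493, 0.937075, 0.3708)  len=0.2886
  (v8,v12,v9) [+-+] → (0.493, 0.937075, 0.3708)–(0.493, 0.506271, 0.963823)  len=0.7330
  (v9,v12,v13) [+--] → (0.493, 0.506271, 0.963823)–(0.493, 0.501201, 0.9708)  len=0.0086
  (v9,v13,v5) [+--] → (0.493, 0.501201, 0.9708)–(0.493, 0.493, 0.973465)  len=0.0086
  (v26,v0,v30) [--+] → (0.493, -0.493, -0.973465)–(0.493, -0.501201, -0.9708)  len=0.0086
  (v26,v30,v27) [-+-] → (0.493, -0.501201, -0.9708)–(0.493, -0.506271, -0.963823)  len=0.0086
  (v27,v30,v31) [-++] → (0.493, -0.506271, -0.963823)–(0.493, -0.937075, -0.3708)  len=0.7330
  (v27,v31,v28) [-+-] → (0.493, -0.937075, -0.3708)–(0.493, -0.937075, -0.0822468)  len=0.2886
  (v28,v31,v32) [-++] → (0.493, -0.937075, -0.0822468)–(0.493, -0.937075, 0.3708)  len=0.4530
  (v28,v32,v29) [-+-] → (0.493, -0.937075, 0.3708)–(0.493, -0.767429, 0.604257)  len=0.2886
  (v29,v32,v33) [-++] → (0.493, -0.767429, 0.604257)–(0.493, -0.501201, 0.9708)  len=0.4530
  (v29,v33,v5) [-+-] → (0.493, -0.501201, 0.9708)–(0.493, -0.493, 0.973465)  len=0.0086
  (v30,v0,v1) [+-+] → (0.493, -0.493, -0.973465)–(0.493, 0, -1.03979)  len=0.4974
  (v33,v4,v5) [++-] → (0.493, 0, 1.03979)–(0.493, -0.493, 0.973465)  len=0.4974

Chained into 1 loop(s):
  loop 1: 20 segments, perimeter = 6.4739
Total perimeter = 6.474
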